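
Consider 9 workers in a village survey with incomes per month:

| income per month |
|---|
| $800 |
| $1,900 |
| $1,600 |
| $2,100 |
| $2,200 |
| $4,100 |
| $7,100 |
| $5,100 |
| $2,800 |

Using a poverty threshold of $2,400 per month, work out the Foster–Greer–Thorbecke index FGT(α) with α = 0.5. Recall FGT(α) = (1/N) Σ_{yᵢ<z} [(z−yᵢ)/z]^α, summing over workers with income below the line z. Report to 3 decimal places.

0.277

Incomes under z: $800, $1,600, $1,900, $2,100, $2,200 (q = 5 of N = 9).
Shortfall ratios: (2400−800)/2400 = 0.6667; (2400−1600)/2400 = 0.3333; (2400−1900)/2400 = 0.2083; (2400−2100)/2400 = 0.1250; (2400−2200)/2400 = 0.0833.
Raised to α = 0.5: 0.81650; 0.57735; 0.45644; 0.35355; 0.28868.
Sum = 2.492511; FGT(0.5) = 2.492511 / 9 = 0.277.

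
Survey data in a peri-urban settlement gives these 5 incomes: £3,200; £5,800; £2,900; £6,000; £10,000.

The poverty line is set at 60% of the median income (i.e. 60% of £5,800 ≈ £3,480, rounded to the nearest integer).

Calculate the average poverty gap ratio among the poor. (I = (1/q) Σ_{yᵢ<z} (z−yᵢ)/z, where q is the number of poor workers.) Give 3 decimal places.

Below z: £2,900, £3,200 (q = 2 of N = 5).
Shortfall ratios (z−y)/z: 0.1667, 0.0805; sum = 0.247126.
I averages over the q = 2 poor units only: 0.247126 / 2 = 0.124.

0.124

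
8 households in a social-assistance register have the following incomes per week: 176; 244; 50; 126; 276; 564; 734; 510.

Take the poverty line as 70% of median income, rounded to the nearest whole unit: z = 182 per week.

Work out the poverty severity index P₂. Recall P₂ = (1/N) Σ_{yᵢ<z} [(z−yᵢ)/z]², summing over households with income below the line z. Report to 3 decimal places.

0.078

Poor units: 50, 126, 176 (q = 3 of N = 8).
Gap ratios (z−y)/z: (182−50)/182 = 0.7253; (182−126)/182 = 0.3077; (182−176)/182 = 0.0330.
Squared: 0.5260; 0.0947; 0.0011.
Sum = 0.621785; P₂ = 0.621785 / 8 = 0.078.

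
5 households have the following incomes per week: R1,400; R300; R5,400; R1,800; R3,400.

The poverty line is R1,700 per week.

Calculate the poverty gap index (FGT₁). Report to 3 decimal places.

0.200

Poor units: R300, R1,400 (q = 2 of N = 5).
Normalized shortfalls: (1700−300)/1700 = 0.8235; (1700−1400)/1700 = 0.1765.
Sum of shortfalls = 1.000000; P₁ averages over all N: 1.000000 / 5 = 0.200.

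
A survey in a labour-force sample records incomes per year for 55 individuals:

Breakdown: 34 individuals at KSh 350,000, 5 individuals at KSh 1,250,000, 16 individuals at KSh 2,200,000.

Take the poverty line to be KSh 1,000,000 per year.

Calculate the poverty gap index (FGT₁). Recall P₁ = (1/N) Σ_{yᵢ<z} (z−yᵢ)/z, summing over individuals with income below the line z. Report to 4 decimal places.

Below the line: 34×KSh 350,000 (q = 34 of N = 55).
Relative gaps: (1000000−350000)/1000000 = 0.6500 (×34).
Sum of shortfalls = 22.100000; P₁ averages over all N: 22.100000 / 55 = 0.4018.

0.4018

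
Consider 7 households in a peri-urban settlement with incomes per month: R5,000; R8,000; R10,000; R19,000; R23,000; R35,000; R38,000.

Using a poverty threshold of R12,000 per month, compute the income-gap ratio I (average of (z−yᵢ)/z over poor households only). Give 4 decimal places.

0.3611

Below the line: R5,000, R8,000, R10,000 (q = 3 of N = 7).
Shortfall ratios (z−y)/z: 0.5833, 0.3333, 0.1667; sum = 1.083333.
I averages over the q = 3 poor units only: 1.083333 / 3 = 0.3611.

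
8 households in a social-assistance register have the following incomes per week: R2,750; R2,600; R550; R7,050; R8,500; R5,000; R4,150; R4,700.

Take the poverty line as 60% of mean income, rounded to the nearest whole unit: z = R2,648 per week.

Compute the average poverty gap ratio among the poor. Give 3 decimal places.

Poor units: R550, R2,600 (q = 2 of N = 8).
Relative gaps: 0.7923, 0.0181; sum = 0.810423.
I averages over the q = 2 poor units only: 0.810423 / 2 = 0.405.

0.405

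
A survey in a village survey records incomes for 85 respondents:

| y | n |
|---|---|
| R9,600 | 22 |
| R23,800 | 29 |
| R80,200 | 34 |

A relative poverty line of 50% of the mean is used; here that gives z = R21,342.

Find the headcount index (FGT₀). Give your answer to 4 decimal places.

0.2588

22 of the 85 respondents have income below R21,342.
H = 22/85 = 0.2588.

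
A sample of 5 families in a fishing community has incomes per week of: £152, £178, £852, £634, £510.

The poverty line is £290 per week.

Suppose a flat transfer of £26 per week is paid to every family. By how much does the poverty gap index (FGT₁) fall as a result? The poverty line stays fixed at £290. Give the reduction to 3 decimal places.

0.036

Before: below the line — £152, £178; poverty gap index (FGT₁) = 0.17241.
After the £26 transfer: below the line — £178, £204; poverty gap index (FGT₁) = 0.13655.
Reduction = 0.17241 − 0.13655 = 0.036.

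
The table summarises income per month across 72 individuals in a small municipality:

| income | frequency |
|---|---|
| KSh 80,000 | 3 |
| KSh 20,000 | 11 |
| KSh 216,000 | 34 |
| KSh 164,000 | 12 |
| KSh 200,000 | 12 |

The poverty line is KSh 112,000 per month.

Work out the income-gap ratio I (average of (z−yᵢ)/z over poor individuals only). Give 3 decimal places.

Incomes under z: 11×KSh 20,000, 3×KSh 80,000 (q = 14 of N = 72).
Shortfall ratios (z−y)/z: 0.8214 (×11), 0.2857 (×3); sum = 9.892857.
I averages over the q = 14 poor units only: 9.892857 / 14 = 0.707.

0.707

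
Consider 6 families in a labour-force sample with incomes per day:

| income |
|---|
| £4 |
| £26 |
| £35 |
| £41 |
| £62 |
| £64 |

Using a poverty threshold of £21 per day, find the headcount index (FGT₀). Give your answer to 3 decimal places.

1 of the 6 families have income below £21.
H = 1/6 = 0.167.

0.167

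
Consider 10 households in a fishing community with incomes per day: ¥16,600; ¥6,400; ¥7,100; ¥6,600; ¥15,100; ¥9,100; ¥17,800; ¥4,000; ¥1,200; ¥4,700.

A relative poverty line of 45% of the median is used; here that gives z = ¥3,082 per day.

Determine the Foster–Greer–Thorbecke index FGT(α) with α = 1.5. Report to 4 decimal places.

0.0477

Below the line: ¥1,200 (q = 1 of N = 10).
Gap ratios (z−y)/z: (3082−1200)/3082 = 0.6106.
Raised to α = 1.5: 0.47718.
Sum = 0.477178; FGT(1.5) = 0.477178 / 10 = 0.0477.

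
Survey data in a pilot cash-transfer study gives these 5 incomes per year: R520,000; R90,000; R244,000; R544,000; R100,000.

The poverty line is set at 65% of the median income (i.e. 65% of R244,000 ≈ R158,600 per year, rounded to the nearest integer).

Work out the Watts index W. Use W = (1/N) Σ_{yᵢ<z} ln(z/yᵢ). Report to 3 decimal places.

0.206

Below z: R90,000, R100,000 (q = 2 of N = 5).
Log gaps: ln(158600/90000) = 0.5666; ln(158600/100000) = 0.4612.
W = 1.027791 / 5 = 0.206.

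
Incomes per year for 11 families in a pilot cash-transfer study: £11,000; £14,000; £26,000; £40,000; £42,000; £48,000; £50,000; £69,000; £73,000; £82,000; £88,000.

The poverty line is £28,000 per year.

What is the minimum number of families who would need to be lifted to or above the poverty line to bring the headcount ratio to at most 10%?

Currently q = 3 of N = 11 are below the line (H = 0.273).
A headcount ratio of at most 10% allows at most ⌊0.10 × 11⌋ = 1 poor families.
So at least 3 − 1 = 2 must be lifted.

2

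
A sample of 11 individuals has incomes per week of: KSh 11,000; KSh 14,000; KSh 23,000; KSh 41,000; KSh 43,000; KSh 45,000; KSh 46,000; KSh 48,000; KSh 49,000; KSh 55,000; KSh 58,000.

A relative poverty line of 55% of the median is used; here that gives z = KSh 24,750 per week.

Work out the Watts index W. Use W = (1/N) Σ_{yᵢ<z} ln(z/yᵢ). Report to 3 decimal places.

Below z: KSh 11,000, KSh 14,000, KSh 23,000 (q = 3 of N = 11).
Log gaps: ln(24750/11000) = 0.8109; ln(24750/14000) = 0.5698; ln(24750/23000) = 0.0733.
W = 1.454030 / 11 = 0.132.

0.132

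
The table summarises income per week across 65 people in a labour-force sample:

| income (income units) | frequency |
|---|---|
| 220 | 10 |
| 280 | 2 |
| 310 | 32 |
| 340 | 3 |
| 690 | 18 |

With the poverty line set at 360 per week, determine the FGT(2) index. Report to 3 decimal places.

0.034

Below the line: 10×220, 2×280, 32×310, 3×340 (q = 47 of N = 65).
Normalized shortfalls: (360−220)/360 = 0.3889 (×10); (360−280)/360 = 0.2222 (×2); (360−310)/360 = 0.1389 (×32); (360−340)/360 = 0.0556 (×3).
Squared: 0.1512 (×10); 0.0494 (×2); 0.0193 (×32); 0.0031 (×3).
Sum = 2.237654; P₂ = 2.237654 / 65 = 0.034.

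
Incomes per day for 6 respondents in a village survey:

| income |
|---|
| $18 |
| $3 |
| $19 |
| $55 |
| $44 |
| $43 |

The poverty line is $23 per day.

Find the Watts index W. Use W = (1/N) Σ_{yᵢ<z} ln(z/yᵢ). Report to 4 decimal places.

Below the line: $3, $18, $19 (q = 3 of N = 6).
Log gaps: ln(23/3) = 2.0369; ln(23/18) = 0.2451; ln(23/19) = 0.1911.
W = 2.473060 / 6 = 0.4122.

0.4122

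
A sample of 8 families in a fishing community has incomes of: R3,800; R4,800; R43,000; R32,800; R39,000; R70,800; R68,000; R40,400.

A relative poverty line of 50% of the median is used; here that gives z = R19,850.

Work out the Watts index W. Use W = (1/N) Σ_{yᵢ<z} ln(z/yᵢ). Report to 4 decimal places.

0.3841

Incomes under z: R3,800, R4,800 (q = 2 of N = 8).
Log shortfalls: ln(19850/3800) = 1.6532; ln(19850/4800) = 1.4196.
W = 3.072791 / 8 = 0.3841.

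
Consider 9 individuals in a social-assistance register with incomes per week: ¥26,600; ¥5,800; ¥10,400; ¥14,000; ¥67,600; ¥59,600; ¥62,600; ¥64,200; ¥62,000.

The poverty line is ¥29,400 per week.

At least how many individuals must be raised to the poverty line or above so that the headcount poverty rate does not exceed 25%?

Currently q = 4 of N = 9 are below the line (H = 0.444).
A headcount ratio of at most 25% allows at most ⌊0.25 × 9⌋ = 2 poor individuals.
So at least 4 − 2 = 2 must be lifted.

2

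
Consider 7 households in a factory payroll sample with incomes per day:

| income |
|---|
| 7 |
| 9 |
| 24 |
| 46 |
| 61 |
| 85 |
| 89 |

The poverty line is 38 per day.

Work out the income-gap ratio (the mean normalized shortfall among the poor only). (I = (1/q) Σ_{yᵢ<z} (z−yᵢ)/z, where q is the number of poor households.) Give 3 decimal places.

0.649

Below z: 7, 9, 24 (q = 3 of N = 7).
Shortfall ratios (z−y)/z: 0.8158, 0.7632, 0.3684; sum = 1.947368.
I averages over the q = 3 poor units only: 1.947368 / 3 = 0.649.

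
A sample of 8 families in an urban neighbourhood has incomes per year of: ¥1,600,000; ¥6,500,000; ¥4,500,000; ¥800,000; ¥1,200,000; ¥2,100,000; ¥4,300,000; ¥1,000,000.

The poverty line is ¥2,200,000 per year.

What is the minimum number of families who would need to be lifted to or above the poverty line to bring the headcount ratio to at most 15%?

Currently q = 5 of N = 8 are below the line (H = 0.625).
A headcount ratio of at most 15% allows at most ⌊0.15 × 8⌋ = 1 poor families.
So at least 5 − 1 = 4 must be lifted.

4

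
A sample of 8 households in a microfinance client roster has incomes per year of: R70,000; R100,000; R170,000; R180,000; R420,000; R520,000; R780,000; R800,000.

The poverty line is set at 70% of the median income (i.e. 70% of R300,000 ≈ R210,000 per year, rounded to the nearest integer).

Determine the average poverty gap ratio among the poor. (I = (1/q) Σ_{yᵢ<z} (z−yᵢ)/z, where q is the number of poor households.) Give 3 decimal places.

Incomes under z: R70,000, R100,000, R170,000, R180,000 (q = 4 of N = 8).
Shortfall ratios (z−y)/z: 0.6667, 0.5238, 0.1905, 0.1429; sum = 1.523810.
The income-gap ratio divides by q (the poor only): 1.523810 / 4 = 0.381.

0.381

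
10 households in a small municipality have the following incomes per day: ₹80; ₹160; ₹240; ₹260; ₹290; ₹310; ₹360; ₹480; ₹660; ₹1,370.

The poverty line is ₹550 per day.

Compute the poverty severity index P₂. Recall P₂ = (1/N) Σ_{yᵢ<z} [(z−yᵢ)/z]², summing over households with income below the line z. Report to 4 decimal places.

Poor units: ₹80, ₹160, ₹240, ₹260, ₹290, ₹310, ₹360, ₹480 (q = 8 of N = 10).
Relative gaps: (550−80)/550 = 0.8545; (550−160)/550 = 0.7091; (550−240)/550 = 0.5636; (550−260)/550 = 0.5273; (550−290)/550 = 0.4727; (550−310)/550 = 0.4364; (550−360)/550 = 0.3455; (550−480)/550 = 0.1273.
Squared: 0.7302; 0.5028; 0.3177; 0.2780; 0.2235; 0.1904; 0.1193; 0.0162.
Sum = 2.378182; P₂ = 2.378182 / 10 = 0.2378.

0.2378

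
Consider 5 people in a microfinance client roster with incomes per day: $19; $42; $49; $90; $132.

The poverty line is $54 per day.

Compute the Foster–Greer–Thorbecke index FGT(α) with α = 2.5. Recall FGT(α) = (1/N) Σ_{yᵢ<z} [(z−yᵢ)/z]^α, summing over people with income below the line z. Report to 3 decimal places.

Poor units: $19, $42, $49 (q = 3 of N = 5).
Shortfall ratios: (54−19)/54 = 0.6481; (54−42)/54 = 0.2222; (54−49)/54 = 0.0926.
Raised to α = 2.5: 0.33821; 0.02328; 0.00261.
Sum = 0.364097; FGT(2.5) = 0.364097 / 5 = 0.073.

0.073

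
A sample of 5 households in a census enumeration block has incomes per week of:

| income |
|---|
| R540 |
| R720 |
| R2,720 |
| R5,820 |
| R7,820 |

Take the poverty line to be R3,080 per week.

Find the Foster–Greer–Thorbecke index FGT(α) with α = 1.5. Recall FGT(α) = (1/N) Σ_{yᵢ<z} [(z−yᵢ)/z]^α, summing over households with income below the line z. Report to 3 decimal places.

Below the line: R540, R720, R2,720 (q = 3 of N = 5).
Shortfall ratios: (3080−540)/3080 = 0.8247; (3080−720)/3080 = 0.7662; (3080−2720)/3080 = 0.1169.
Raised to α = 1.5: 0.74890; 0.67072; 0.03996.
Sum = 1.459582; FGT(1.5) = 1.459582 / 5 = 0.292.

0.292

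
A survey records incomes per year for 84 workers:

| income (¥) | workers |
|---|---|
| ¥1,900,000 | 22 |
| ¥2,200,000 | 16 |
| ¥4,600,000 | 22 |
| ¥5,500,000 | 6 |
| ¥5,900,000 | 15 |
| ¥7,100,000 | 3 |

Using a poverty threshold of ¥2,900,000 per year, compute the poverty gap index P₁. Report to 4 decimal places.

0.1363

Below the line: 22×¥1,900,000, 16×¥2,200,000 (q = 38 of N = 84).
Gap ratios (z−y)/z: (2900000−1900000)/2900000 = 0.3448 (×22); (2900000−2200000)/2900000 = 0.2414 (×16).
Σ = 11.448276. Dividing by the full population N = 84 gives P₁ = 0.1363.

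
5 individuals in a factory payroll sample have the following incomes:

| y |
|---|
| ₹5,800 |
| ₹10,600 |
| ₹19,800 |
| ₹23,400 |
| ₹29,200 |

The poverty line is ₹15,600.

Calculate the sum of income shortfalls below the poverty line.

₹14,800

Below the line: ₹5,800, ₹10,600 (q = 2 of N = 5).
Individual gaps: 15600−5800 = 9800; 15600−10600 = 5000.
Aggregate gap = ₹14,800.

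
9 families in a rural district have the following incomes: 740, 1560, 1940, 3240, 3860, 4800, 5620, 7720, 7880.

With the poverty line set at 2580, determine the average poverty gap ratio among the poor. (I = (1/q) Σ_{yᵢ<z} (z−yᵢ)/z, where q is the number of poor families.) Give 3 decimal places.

0.452

Below z: 740, 1560, 1940 (q = 3 of N = 9).
Relative gaps: 0.7132, 0.3953, 0.2481; sum = 1.356589.
The income-gap ratio divides by q (the poor only): 1.356589 / 3 = 0.452.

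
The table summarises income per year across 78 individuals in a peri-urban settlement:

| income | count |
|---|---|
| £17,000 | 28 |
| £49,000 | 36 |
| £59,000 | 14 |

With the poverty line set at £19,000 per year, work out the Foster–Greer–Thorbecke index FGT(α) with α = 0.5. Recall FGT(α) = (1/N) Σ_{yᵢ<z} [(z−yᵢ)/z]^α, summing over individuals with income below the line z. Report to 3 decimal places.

0.116

Below z: 28×£17,000 (q = 28 of N = 78).
Relative gaps: (19000−17000)/19000 = 0.1053 (×28).
Raised to α = 0.5: 0.32444 (×28).
Sum = 9.084400; FGT(0.5) = 9.084400 / 78 = 0.116.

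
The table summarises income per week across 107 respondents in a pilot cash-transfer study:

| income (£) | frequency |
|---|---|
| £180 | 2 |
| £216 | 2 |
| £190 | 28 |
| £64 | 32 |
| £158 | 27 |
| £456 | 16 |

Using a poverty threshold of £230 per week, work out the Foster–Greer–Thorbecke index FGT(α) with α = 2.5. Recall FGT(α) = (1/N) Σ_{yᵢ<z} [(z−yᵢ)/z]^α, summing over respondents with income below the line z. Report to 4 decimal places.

Below the line: 32×£64, 27×£158, 2×£180, 28×£190, 2×£216 (q = 91 of N = 107).
Shortfall ratios: (230−64)/230 = 0.7217 (×32); (230−158)/230 = 0.3130 (×27); (230−180)/230 = 0.2174 (×2); (230−190)/230 = 0.1739 (×28); (230−216)/230 = 0.0609 (×2).
Raised to α = 2.5: 0.44254 (×32); 0.05483 (×27); 0.02203 (×2); 0.01261 (×28); 0.00091 (×2).
Sum = 16.040677; FGT(2.5) = 16.040677 / 107 = 0.1499.

0.1499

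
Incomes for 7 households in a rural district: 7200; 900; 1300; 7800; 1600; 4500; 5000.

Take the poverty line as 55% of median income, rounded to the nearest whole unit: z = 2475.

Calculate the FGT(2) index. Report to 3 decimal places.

0.108

Poor units: 900, 1300, 1600 (q = 3 of N = 7).
Normalized shortfalls: (2475−900)/2475 = 0.6364; (2475−1300)/2475 = 0.4747; (2475−1600)/2475 = 0.3535.
Squared: 0.4050; 0.2254; 0.1250.
Sum = 0.755331; P₂ = 0.755331 / 7 = 0.108.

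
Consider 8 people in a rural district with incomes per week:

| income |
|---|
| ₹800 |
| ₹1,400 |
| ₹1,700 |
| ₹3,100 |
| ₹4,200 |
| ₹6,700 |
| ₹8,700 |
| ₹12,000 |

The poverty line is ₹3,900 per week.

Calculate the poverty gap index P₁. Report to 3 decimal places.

0.276

Below the line: ₹800, ₹1,400, ₹1,700, ₹3,100 (q = 4 of N = 8).
Relative gaps: (3900−800)/3900 = 0.7949; (3900−1400)/3900 = 0.6410; (3900−1700)/3900 = 0.5641; (3900−3100)/3900 = 0.2051.
Sum of shortfalls = 2.205128; P₁ averages over all N: 2.205128 / 8 = 0.276.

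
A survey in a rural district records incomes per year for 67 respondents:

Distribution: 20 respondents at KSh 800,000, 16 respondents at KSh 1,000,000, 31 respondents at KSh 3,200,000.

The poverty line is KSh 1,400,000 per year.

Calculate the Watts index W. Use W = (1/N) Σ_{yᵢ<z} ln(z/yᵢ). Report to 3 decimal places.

0.247

Poor units: 20×KSh 800,000, 16×KSh 1,000,000 (q = 36 of N = 67).
Log gaps: ln(1400000/800000) = 0.5596 (×20); ln(1400000/1000000) = 0.3365 (×16).
W = 16.575872 / 67 = 0.247.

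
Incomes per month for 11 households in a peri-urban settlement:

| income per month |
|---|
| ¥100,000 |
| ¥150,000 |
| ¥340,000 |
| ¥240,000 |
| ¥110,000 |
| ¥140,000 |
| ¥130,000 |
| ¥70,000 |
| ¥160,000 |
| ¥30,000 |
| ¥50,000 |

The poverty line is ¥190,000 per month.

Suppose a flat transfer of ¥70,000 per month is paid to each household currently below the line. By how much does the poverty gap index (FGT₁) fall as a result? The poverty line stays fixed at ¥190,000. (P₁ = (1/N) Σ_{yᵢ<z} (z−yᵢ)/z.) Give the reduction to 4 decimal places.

Before: below the line — ¥30,000, ¥50,000, ¥70,000, ¥100,000, ¥110,000, ¥130,000, ¥140,000, ¥150,000, ¥160,000; poverty gap index (FGT₁) = 0.368421.
After the ¥70,000 transfer: below the line — ¥100,000, ¥120,000, ¥140,000, ¥170,000, ¥180,000; poverty gap index (FGT₁) = 0.114833.
Reduction = 0.368421 − 0.114833 = 0.2536.

0.2536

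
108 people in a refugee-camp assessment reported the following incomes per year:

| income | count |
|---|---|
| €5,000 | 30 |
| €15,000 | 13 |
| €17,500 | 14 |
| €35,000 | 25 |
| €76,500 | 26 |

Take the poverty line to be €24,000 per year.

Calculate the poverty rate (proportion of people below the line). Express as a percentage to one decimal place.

57 of the 108 people have income below €24,000.
H = 57/108 = 52.8%.

52.8%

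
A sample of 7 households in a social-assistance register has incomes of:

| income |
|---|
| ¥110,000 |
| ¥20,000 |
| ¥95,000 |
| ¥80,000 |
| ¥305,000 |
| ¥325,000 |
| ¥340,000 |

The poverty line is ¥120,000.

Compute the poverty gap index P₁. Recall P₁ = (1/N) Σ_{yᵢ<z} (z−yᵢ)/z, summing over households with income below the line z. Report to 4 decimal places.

0.2083

Below the line: ¥20,000, ¥80,000, ¥95,000, ¥110,000 (q = 4 of N = 7).
Relative gaps: (120000−20000)/120000 = 0.8333; (120000−80000)/120000 = 0.3333; (120000−95000)/120000 = 0.2083; (120000−110000)/120000 = 0.0833.
Σ = 1.458333. Dividing by the full population N = 7 gives P₁ = 0.2083.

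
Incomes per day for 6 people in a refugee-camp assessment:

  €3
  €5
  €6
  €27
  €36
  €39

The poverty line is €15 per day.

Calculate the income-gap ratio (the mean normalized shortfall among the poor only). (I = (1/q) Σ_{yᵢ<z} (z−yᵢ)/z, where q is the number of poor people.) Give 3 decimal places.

Poor units: €3, €5, €6 (q = 3 of N = 6).
Shortfall ratios (z−y)/z: 0.8000, 0.6667, 0.6000; sum = 2.066667.
I averages over the q = 3 poor units only: 2.066667 / 3 = 0.689.

0.689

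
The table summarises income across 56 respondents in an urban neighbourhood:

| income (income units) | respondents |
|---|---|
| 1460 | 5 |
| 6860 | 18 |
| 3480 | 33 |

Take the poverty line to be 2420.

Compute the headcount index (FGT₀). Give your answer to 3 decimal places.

0.089

5 of the 56 respondents have income below 2420.
H = 5/56 = 0.089.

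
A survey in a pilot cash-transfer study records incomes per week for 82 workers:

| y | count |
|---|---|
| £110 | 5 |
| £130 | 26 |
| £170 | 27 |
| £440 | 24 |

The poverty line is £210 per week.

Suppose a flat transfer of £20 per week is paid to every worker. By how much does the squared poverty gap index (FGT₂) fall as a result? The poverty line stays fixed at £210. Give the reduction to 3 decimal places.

Before: below the line — 5×£110, 26×£130, 27×£170; squared poverty gap index (FGT₂) = 0.07179.
After the £20 transfer: below the line — 5×£130, 26×£150, 27×£190; squared poverty gap index (FGT₂) = 0.03772.
Reduction = 0.07179 − 0.03772 = 0.034.

0.034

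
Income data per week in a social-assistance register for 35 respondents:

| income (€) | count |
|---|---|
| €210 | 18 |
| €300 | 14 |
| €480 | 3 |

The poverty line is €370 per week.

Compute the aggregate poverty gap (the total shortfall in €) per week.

Poor units: 18×€210, 14×€300 (q = 32 of N = 35).
Individual gaps: 18×(370−210) = 2880; 14×(370−300) = 980.
Aggregate gap = €3,860.

€3,860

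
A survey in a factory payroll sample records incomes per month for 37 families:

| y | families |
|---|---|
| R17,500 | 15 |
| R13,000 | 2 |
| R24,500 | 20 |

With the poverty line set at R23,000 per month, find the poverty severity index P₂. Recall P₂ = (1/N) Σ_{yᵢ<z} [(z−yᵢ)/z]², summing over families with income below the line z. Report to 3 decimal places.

0.033

Below the line: 2×R13,000, 15×R17,500 (q = 17 of N = 37).
Normalized shortfalls: (23000−13000)/23000 = 0.4348 (×2); (23000−17500)/23000 = 0.2391 (×15).
Squared: 0.1890 (×2); 0.0572 (×15).
Sum = 1.235822; P₂ = 1.235822 / 37 = 0.033.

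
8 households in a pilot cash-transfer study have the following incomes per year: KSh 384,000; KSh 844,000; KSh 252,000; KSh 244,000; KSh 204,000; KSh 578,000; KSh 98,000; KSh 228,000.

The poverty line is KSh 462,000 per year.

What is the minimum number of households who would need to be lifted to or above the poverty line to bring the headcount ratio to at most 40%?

6 of the 8 households are poor, so H = 6/8 = 0.750.
A headcount ratio of at most 40% allows at most ⌊0.40 × 8⌋ = 3 poor households.
So at least 6 − 3 = 3 must be lifted.

3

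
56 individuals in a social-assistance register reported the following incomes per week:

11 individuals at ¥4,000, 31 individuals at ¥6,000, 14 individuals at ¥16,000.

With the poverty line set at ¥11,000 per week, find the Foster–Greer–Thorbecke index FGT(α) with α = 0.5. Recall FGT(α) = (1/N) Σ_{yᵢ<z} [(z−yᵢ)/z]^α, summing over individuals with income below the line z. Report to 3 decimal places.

Poor units: 11×¥4,000, 31×¥6,000 (q = 42 of N = 56).
Gap ratios (z−y)/z: (11000−4000)/11000 = 0.6364 (×11); (11000−6000)/11000 = 0.4545 (×31).
Raised to α = 0.5: 0.79772 (×11); 0.67420 (×31).
Sum = 29.675160; FGT(0.5) = 29.675160 / 56 = 0.530.

0.530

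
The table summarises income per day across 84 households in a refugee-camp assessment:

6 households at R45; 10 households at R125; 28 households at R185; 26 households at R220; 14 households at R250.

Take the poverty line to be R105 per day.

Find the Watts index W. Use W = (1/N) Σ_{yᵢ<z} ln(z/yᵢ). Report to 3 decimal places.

0.061

Poor units: 6×R45 (q = 6 of N = 84).
Log gaps: ln(105/45) = 0.8473 (×6).
W = 5.083787 / 84 = 0.061.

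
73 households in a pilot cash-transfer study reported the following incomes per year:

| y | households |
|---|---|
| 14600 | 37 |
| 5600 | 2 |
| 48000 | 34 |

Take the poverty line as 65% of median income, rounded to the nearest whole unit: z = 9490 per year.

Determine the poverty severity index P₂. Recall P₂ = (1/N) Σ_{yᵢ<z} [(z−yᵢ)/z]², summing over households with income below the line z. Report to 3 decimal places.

0.005

Below the line: 2×5600 (q = 2 of N = 73).
Normalized shortfalls: (9490−5600)/9490 = 0.4099 (×2).
Squared: 0.1680 (×2).
Sum = 0.336044; P₂ = 0.336044 / 73 = 0.005.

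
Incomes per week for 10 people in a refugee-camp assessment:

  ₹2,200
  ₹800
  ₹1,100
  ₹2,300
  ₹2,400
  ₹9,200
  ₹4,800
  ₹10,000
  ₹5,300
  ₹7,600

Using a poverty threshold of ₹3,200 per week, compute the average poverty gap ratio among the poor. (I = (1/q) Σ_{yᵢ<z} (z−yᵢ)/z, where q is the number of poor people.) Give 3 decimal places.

0.450

Poor units: ₹800, ₹1,100, ₹2,200, ₹2,300, ₹2,400 (q = 5 of N = 10).
Relative gaps: 0.7500, 0.6562, 0.3125, 0.2812, 0.2500; sum = 2.250000.
I averages over the q = 5 poor units only: 2.250000 / 5 = 0.450.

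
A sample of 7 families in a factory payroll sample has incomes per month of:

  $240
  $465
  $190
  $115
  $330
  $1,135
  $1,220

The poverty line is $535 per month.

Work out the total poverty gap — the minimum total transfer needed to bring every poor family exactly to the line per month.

Incomes under z: $115, $190, $240, $330, $465 (q = 5 of N = 7).
Individual gaps: 535−115 = 420; 535−190 = 345; 535−240 = 295; 535−330 = 205; 535−465 = 70.
Aggregate gap = $1,335.

$1,335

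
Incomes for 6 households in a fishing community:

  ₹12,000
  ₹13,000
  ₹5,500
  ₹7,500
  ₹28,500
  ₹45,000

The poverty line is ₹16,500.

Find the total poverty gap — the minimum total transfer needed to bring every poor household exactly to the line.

₹28,000

Below the line: ₹5,500, ₹7,500, ₹12,000, ₹13,000 (q = 4 of N = 6).
Individual gaps: 16500−5500 = 11000; 16500−7500 = 9000; 16500−12000 = 4500; 16500−13000 = 3500.
Aggregate gap = ₹28,000.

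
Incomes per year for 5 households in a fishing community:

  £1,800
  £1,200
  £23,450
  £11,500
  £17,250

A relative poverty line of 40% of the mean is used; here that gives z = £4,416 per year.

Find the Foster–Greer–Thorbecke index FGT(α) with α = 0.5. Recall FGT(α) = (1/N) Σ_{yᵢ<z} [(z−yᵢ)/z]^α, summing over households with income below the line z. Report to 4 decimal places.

Below the line: £1,200, £1,800 (q = 2 of N = 5).
Relative gaps: (4416−1200)/4416 = 0.7283; (4416−1800)/4416 = 0.5924.
Raised to α = 0.5: 0.85338; 0.76967.
Sum = 1.623052; FGT(0.5) = 1.623052 / 5 = 0.3246.

0.3246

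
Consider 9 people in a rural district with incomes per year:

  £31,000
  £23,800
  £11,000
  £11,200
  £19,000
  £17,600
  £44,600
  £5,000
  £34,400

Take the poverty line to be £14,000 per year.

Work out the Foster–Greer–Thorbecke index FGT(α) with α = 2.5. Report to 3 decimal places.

0.041

Incomes under z: £5,000, £11,000, £11,200 (q = 3 of N = 9).
Normalized shortfalls: (14000−5000)/14000 = 0.6429; (14000−11000)/14000 = 0.2143; (14000−11200)/14000 = 0.2000.
Raised to α = 2.5: 0.33135; 0.02126; 0.01789.
Sum = 0.370494; FGT(2.5) = 0.370494 / 9 = 0.041.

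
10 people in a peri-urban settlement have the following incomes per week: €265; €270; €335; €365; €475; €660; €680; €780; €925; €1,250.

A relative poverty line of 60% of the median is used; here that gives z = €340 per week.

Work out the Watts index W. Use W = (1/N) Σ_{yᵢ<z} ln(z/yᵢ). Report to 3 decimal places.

0.049

Below the line: €265, €270, €335 (q = 3 of N = 10).
ln(z/y) terms: ln(340/265) = 0.2492; ln(340/270) = 0.2305; ln(340/335) = 0.0148.
W = 0.494555 / 10 = 0.049.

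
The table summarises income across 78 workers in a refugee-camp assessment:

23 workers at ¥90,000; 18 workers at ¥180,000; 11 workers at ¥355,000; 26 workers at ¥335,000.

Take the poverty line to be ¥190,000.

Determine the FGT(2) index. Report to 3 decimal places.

0.082

Poor units: 23×¥90,000, 18×¥180,000 (q = 41 of N = 78).
Normalized shortfalls: (190000−90000)/190000 = 0.5263 (×23); (190000−180000)/190000 = 0.0526 (×18).
Squared: 0.2770 (×23); 0.0028 (×18).
Sum = 6.421053; P₂ = 6.421053 / 78 = 0.082.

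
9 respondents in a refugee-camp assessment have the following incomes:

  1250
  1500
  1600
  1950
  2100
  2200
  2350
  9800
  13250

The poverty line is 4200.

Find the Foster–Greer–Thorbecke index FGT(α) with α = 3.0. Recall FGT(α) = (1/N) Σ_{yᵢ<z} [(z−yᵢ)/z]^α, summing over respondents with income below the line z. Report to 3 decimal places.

0.147

Poor units: 1250, 1500, 1600, 1950, 2100, 2200, 2350 (q = 7 of N = 9).
Normalized shortfalls: (4200−1250)/4200 = 0.7024; (4200−1500)/4200 = 0.6429; (4200−1600)/4200 = 0.6190; (4200−1950)/4200 = 0.5357; (4200−2100)/4200 = 0.5000; (4200−2200)/4200 = 0.4762; (4200−2350)/4200 = 0.4405.
Raised to α = 3.0: 0.34651; 0.26567; 0.23723; 0.15374; 0.12500; 0.10798; 0.08546.
Sum = 1.321599; FGT(3.0) = 1.321599 / 9 = 0.147.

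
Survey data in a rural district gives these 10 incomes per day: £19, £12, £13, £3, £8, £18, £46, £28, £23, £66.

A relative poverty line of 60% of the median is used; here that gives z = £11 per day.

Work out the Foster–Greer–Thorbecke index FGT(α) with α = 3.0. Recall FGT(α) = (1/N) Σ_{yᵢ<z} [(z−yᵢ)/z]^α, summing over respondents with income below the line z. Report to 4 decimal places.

0.0405

Below z: £3, £8 (q = 2 of N = 10).
Normalized shortfalls: (11−3)/11 = 0.7273; (11−8)/11 = 0.2727.
Raised to α = 3.0: 0.38467; 0.02029.
Sum = 0.404959; FGT(3.0) = 0.404959 / 10 = 0.0405.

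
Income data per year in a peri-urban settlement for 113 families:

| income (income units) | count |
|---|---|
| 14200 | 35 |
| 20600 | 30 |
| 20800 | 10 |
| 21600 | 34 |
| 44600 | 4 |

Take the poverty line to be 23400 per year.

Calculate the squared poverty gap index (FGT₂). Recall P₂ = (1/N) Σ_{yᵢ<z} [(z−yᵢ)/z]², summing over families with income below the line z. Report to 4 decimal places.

0.0546

Incomes under z: 35×14200, 30×20600, 10×20800, 34×21600 (q = 109 of N = 113).
Shortfall ratios: (23400−14200)/23400 = 0.3932 (×35); (23400−20600)/23400 = 0.1197 (×30); (23400−20800)/23400 = 0.1111 (×10); (23400−21600)/23400 = 0.0769 (×34).
Squared: 0.1546 (×35); 0.0143 (×30); 0.0123 (×10); 0.0059 (×34).
Sum = 6.164366; P₂ = 6.164366 / 113 = 0.0546.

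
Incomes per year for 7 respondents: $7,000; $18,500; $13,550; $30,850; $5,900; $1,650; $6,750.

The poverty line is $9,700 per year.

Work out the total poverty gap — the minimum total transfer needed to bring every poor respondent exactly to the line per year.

$17,500

Poor units: $1,650, $5,900, $6,750, $7,000 (q = 4 of N = 7).
Individual gaps: 9700−1650 = 8050; 9700−5900 = 3800; 9700−6750 = 2950; 9700−7000 = 2700.
Aggregate gap = $17,500.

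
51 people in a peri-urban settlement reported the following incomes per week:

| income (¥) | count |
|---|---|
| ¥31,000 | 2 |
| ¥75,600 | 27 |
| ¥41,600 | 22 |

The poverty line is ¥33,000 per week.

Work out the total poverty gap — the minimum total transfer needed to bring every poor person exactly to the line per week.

¥4,000

Below the line: 2×¥31,000 (q = 2 of N = 51).
Individual gaps: 2×(33000−31000) = 4000.
Aggregate gap = ¥4,000.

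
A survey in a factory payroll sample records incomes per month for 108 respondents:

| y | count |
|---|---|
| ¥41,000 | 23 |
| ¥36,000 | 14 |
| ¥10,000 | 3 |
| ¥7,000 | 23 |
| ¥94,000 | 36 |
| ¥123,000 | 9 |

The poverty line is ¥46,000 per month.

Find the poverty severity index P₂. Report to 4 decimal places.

0.1787

Incomes under z: 23×¥7,000, 3×¥10,000, 14×¥36,000, 23×¥41,000 (q = 63 of N = 108).
Gap ratios (z−y)/z: (46000−7000)/46000 = 0.8478 (×23); (46000−10000)/46000 = 0.7826 (×3); (46000−36000)/46000 = 0.2174 (×14); (46000−41000)/46000 = 0.1087 (×23).
Squared: 0.7188 (×23); 0.6125 (×3); 0.0473 (×14); 0.0118 (×23).
Sum = 19.303403; P₂ = 19.303403 / 108 = 0.1787.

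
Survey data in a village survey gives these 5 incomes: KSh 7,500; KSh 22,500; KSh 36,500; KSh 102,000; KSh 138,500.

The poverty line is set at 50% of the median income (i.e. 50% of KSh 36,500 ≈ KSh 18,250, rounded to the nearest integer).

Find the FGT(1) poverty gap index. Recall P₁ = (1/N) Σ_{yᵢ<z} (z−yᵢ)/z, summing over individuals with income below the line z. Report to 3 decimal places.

0.118

Poor units: KSh 7,500 (q = 1 of N = 5).
Shortfall ratios: (18250−7500)/18250 = 0.5890.
Sum of shortfalls = 0.589041; P₁ averages over all N: 0.589041 / 5 = 0.118.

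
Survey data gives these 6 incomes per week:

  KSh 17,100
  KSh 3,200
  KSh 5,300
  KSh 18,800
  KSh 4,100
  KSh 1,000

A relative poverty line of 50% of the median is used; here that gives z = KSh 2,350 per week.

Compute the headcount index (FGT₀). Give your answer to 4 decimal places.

0.1667

1 of the 6 individuals have income below KSh 2,350.
H = 1/6 = 0.1667.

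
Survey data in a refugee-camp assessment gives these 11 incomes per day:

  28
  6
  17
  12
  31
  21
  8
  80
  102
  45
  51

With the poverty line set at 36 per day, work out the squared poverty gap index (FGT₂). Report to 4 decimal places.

Below z: 6, 8, 12, 17, 21, 28, 31 (q = 7 of N = 11).
Gap ratios (z−y)/z: (36−6)/36 = 0.8333; (36−8)/36 = 0.7778; (36−12)/36 = 0.6667; (36−17)/36 = 0.5278; (36−21)/36 = 0.4167; (36−28)/36 = 0.2222; (36−31)/36 = 0.1389.
Squared: 0.6944; 0.6049; 0.4444; 0.2785; 0.1736; 0.0494; 0.0193.
Sum = 2.264660; P₂ = 2.264660 / 11 = 0.2059.

0.2059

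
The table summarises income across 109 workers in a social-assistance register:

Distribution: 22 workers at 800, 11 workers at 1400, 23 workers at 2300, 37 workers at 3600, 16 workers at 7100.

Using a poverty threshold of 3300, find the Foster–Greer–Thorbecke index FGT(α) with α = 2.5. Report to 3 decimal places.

Poor units: 22×800, 11×1400, 23×2300 (q = 56 of N = 109).
Shortfall ratios: (3300−800)/3300 = 0.7576 (×22); (3300−1400)/3300 = 0.5758 (×11); (3300−2300)/3300 = 0.3030 (×23).
Raised to α = 2.5: 0.49953 (×22); 0.25154 (×11); 0.05055 (×23).
Sum = 14.919275; FGT(2.5) = 14.919275 / 109 = 0.137.

0.137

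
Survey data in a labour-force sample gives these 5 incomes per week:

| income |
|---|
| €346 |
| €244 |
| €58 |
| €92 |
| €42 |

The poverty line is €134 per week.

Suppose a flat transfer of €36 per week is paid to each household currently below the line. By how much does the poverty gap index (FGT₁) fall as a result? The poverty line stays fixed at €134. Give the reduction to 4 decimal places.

Before: below the line — €42, €58, €92; poverty gap index (FGT₁) = 0.313433.
After the €36 transfer: below the line — €78, €94, €128; poverty gap index (FGT₁) = 0.152239.
Reduction = 0.313433 − 0.152239 = 0.1612.

0.1612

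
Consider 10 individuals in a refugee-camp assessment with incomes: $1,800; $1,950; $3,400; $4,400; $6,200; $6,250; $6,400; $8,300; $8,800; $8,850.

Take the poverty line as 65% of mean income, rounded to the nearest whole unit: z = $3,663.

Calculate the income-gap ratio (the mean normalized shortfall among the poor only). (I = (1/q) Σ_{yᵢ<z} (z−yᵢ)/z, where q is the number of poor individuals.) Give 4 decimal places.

0.3493

Below the line: $1,800, $1,950, $3,400 (q = 3 of N = 10).
Shortfall ratios (z−y)/z: 0.5086, 0.4676, 0.0718; sum = 1.048048.
The income-gap ratio divides by q (the poor only): 1.048048 / 3 = 0.3493.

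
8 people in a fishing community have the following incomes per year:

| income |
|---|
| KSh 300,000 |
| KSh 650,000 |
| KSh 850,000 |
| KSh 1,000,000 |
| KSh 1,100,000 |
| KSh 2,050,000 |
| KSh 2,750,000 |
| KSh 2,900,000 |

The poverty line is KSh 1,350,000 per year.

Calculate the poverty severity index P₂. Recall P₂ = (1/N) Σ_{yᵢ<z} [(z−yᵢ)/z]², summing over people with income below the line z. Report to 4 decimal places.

0.1391

Incomes under z: KSh 300,000, KSh 650,000, KSh 850,000, KSh 1,000,000, KSh 1,100,000 (q = 5 of N = 8).
Relative gaps: (1350000−300000)/1350000 = 0.7778; (1350000−650000)/1350000 = 0.5185; (1350000−850000)/1350000 = 0.3704; (1350000−1000000)/1350000 = 0.2593; (1350000−1100000)/1350000 = 0.1852.
Squared: 0.6049; 0.2689; 0.1372; 0.0672; 0.0343.
Sum = 1.112483; P₂ = 1.112483 / 8 = 0.1391.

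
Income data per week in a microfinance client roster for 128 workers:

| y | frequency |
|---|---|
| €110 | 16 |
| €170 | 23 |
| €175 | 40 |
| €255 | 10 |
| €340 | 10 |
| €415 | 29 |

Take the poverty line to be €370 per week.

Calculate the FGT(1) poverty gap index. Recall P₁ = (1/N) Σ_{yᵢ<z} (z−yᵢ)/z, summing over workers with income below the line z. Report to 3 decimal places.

0.380

Below z: 16×€110, 23×€170, 40×€175, 10×€255, 10×€340 (q = 99 of N = 128).
Normalized shortfalls: (370−110)/370 = 0.7027 (×16); (370−170)/370 = 0.5405 (×23); (370−175)/370 = 0.5270 (×40); (370−255)/370 = 0.3108 (×10); (370−340)/370 = 0.0811 (×10).
Sum of shortfalls = 48.675676; P₁ averages over all N: 48.675676 / 128 = 0.380.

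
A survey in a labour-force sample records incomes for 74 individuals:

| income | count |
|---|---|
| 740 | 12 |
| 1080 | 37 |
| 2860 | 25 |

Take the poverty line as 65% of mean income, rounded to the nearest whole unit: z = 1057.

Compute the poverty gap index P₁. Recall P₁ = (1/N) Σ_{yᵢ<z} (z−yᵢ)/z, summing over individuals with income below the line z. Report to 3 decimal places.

0.049

Below z: 12×740 (q = 12 of N = 74).
Normalized shortfalls: (1057−740)/1057 = 0.2999 (×12).
Sum of shortfalls = 3.598865; P₁ averages over all N: 3.598865 / 74 = 0.049.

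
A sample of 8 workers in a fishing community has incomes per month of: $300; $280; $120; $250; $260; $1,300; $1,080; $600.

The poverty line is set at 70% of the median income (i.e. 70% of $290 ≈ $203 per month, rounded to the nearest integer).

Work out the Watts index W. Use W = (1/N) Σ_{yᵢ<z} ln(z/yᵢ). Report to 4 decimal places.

Below the line: $120 (q = 1 of N = 8).
ln(z/y) terms: ln(203/120) = 0.5257.
W = 0.525714 / 8 = 0.0657.

0.0657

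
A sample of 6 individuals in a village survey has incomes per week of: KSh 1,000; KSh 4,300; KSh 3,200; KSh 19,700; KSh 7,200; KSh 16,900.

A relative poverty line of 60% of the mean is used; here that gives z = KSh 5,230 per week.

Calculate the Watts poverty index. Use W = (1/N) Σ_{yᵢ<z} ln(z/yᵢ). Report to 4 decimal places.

Below z: KSh 1,000, KSh 3,200, KSh 4,300 (q = 3 of N = 6).
Log shortfalls: ln(5230/1000) = 1.6544; ln(5230/3200) = 0.4913; ln(5230/4300) = 0.1958.
W = 2.341468 / 6 = 0.3902.

0.3902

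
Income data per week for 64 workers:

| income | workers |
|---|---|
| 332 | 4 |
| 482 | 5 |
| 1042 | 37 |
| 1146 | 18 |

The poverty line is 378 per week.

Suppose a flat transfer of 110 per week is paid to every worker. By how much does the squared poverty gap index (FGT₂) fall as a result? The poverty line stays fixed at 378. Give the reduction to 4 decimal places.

Before: below the line — 4×332; squared poverty gap index (FGT₂) = 0.000926.
After the 110 transfer: below the line — none; squared poverty gap index (FGT₂) = 0.000000.
Reduction = 0.000926 − 0.000000 = 0.0009.

0.0009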